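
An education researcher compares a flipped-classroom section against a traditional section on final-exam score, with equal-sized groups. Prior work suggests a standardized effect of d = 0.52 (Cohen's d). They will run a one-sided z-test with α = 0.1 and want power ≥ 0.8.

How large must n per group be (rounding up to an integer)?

n = 34 per group

Set Φ(δ − 1.282) = 0.8; then δ − 1.282 = Φ⁻¹(0.8) = 0.842, giving δ = 2.123.
δ = d·√(n/2) ⇒ n = 2(δ/d)² = 2 × (2.123 / 0.52)² = 33.34.
Round up to the next whole unit.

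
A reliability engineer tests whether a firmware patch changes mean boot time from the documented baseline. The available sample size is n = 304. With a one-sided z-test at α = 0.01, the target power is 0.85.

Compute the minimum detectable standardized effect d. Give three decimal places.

d ≈ 0.193

Required noncentrality: δ = z_{0.01} + z_{0.15} = 2.326 + 1.036 = 3.363.
δ = d·√n ⇒ d = δ/√n = 3.363/√304 = 0.1929.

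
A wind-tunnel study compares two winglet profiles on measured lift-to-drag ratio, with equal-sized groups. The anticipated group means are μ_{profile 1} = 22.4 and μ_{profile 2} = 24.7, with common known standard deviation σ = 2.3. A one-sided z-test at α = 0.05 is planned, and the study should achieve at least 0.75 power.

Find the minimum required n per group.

Standardized effect: d = |μ_{profile 1} − μ_{profile 2}| / σ = |22.4 − 24.7| / 2.3 = 1.0000
For power 0.75 need Φ(δ − z_{0.05}) = 0.75, so δ = z_{0.05} + z_{0.25} = 1.645 + 0.674 = 2.319.
δ = d·√(n/2) ⇒ n = 2(δ/d)² = 2 × (2.319 / 1.0000)² = 10.76.
Round up to the next whole unit.

n = 11 per group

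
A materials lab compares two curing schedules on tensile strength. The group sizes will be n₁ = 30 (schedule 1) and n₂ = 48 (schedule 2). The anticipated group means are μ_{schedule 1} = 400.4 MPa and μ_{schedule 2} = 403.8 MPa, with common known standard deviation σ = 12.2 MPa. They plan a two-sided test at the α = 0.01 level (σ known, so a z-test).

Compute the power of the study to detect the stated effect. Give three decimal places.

Standardized effect: d = |μ_{schedule 1} − μ_{schedule 2}| / σ = |400.4 − 403.8| / 12.2 = 0.2787
Noncentrality parameter: δ = d / √(1/n₁ + 1/n₂) = 0.2787 / √(1/30 + 1/48) = 1.1974
Critical value for a two-sided test at α = 0.01: z_{α/2} = 2.576.
Power = Φ(δ − 2.576) + Φ(−δ − 2.576) = Φ(-1.378) + Φ(-3.773) = 0.0840 + 0.0001 = 0.0841.

Power ≈ 0.084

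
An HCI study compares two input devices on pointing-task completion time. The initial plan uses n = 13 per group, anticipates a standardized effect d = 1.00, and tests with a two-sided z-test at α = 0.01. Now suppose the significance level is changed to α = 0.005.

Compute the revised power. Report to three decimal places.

Power ≈ 0.398

δ = d·√(n/2) = 1.00 × √(13/2) = 2.5495 (unchanged). New critical value: z_{0.0025} = 2.807.
Revised power = Φ(δ − 2.807) + Φ(−δ − 2.807) = Φ(-0.258) + Φ(-5.357) = 0.3984 + 0.0000 = 0.3984.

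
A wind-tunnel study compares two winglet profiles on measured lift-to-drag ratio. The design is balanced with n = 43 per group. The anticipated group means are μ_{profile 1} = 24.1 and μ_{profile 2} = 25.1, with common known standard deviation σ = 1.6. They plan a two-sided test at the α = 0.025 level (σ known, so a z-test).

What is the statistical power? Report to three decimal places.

Standardized effect: d = |μ_{profile 1} − μ_{profile 2}| / σ = |24.1 − 25.1| / 1.6 = 0.6250
Noncentrality parameter: δ = d·√(n/2) = 0.6250 × √(43/2) = 2.8980
Critical value for a two-sided test at α = 0.025: z_{α/2} = 2.241.
Power = Φ(δ − 2.241) + Φ(−δ − 2.241) = Φ(0.657) + Φ(-5.139) = 0.7443 + 0.0000 = 0.7443.

Power ≈ 0.744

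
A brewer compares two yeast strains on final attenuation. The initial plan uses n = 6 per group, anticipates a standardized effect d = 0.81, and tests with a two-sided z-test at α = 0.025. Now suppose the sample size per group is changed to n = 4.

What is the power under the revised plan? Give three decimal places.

Power ≈ 0.137

With n = 4 per group: δ = d·√(n/2) = 0.81 × √(4/2) = 1.1455. Critical value z_{0.0125} = 2.241.
Revised power = Φ(δ − 2.241) + Φ(−δ − 2.241) = Φ(-1.096) + Φ(-3.387) = 0.1366 + 0.0004 = 0.1369.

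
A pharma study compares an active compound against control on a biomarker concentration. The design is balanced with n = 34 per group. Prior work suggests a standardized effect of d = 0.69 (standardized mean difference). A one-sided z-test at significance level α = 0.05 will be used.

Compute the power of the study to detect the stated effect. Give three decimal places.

Noncentrality parameter: δ = d·√(n/2) = 0.69 × √(34/2) = 2.8449
One-sided α = 0.05 → critical value z_{0.05} = 1.645.
Power = Φ(δ − 1.645) = Φ(1.200) = 0.8849.

Power ≈ 0.885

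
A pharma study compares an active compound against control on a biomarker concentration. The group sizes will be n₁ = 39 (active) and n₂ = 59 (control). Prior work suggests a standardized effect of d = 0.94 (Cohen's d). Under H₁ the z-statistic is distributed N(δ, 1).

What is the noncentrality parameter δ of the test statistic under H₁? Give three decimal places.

δ ≈ 4.555

The noncentrality parameter scales effect size by the design's sample-size factor: δ = d / √(1/n₁ + 1/n₂) = 0.94 / √(1/39 + 1/59) = 4.5548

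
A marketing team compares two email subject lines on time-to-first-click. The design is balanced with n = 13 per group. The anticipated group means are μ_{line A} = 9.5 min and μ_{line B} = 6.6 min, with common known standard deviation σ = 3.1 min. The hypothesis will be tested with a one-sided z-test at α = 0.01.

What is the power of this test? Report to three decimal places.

Standardized effect: d = |μ_{line A} − μ_{line B}| / σ = |9.5 − 6.6| / 3.1 = 0.9355
Noncentrality parameter: δ = d·√(n/2) = 0.9355 × √(13/2) = 2.3850
Critical value for a one-sided test at α = 0.01: z_α = 2.326.
Power = Φ(δ − 2.326) = Φ(0.059) = 0.5234.

Power ≈ 0.523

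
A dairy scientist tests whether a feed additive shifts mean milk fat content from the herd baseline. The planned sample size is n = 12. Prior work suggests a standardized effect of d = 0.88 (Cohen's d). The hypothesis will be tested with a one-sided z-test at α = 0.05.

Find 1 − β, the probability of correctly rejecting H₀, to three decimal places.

Noncentrality parameter: δ = d·√n = 0.88 × √12 = 3.0484
One-sided α = 0.05 → critical value z_{0.05} = 1.645.
Power = P(Z > 1.645 − δ) = Φ(1.404) = 0.9198.

Power ≈ 0.920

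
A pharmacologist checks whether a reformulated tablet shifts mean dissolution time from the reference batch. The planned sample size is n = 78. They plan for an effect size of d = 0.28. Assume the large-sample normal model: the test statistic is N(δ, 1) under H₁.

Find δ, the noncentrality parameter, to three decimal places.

The noncentrality parameter scales effect size by the design's sample-size factor: δ = d·√n = 0.28 × √78 = 2.4729

δ ≈ 2.473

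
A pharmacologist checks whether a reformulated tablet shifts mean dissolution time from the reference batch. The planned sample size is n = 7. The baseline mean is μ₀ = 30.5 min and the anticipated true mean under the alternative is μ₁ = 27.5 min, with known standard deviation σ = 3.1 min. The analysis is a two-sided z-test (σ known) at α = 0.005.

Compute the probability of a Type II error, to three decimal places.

β ≈ 0.597

Standardized effect: d = |μ₁ − μ₀| / σ = |27.5 − 30.5| / 3.1 = 0.9677
Noncentrality parameter: δ = d·√n = 0.9677 × √7 = 2.5604
Critical value for a two-sided test at α = 0.005: z_{α/2} = 2.807.
Power = Φ(δ − 2.807) + Φ(−δ − 2.807) = Φ(-0.247) + Φ(-5.367) = 0.4026 + 0.0000 = 0.4026.
Type II error: β = 1 − power = 1 − 0.4026 = 0.5974.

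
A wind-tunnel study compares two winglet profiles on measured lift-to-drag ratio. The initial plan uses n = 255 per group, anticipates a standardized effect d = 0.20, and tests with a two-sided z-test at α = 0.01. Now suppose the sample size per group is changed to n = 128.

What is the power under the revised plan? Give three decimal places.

Power ≈ 0.165

With n = 128 per group: δ = d·√(n/2) = 0.20 × √(128/2) = 1.6000. Critical value z_{0.005} = 2.576.
Revised power = Φ(δ − 2.576) + Φ(−δ − 2.576) = Φ(-0.976) + Φ(-4.176) = 0.1646 + 0.0000 = 0.1646.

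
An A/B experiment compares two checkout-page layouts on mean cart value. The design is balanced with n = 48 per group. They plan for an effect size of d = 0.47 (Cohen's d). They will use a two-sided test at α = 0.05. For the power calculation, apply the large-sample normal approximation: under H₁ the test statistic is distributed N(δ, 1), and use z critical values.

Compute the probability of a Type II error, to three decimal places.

Noncentrality parameter: δ = d·√(n/2) = 0.47 × √(48/2) = 2.3025
Two-sided α = 0.05 → critical value z_{0.025} = 1.960.
Power = Φ(δ − 1.960) + Φ(−δ − 1.960) = Φ(0.343) + Φ(-4.262) = 0.6340 + 0.0000 = 0.6340.
Type II error: β = 1 − power = 1 − 0.6340 = 0.3660.

β ≈ 0.366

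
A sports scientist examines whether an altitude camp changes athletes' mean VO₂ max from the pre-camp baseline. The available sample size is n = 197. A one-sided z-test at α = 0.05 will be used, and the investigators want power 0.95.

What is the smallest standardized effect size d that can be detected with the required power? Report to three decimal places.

d ≈ 0.234

Need Φ(δ − 1.645) = 0.95, so δ = 1.645 + 1.645 = 3.290.
δ = d·√n ⇒ d = δ/√n = 3.290/√197 = 0.2344.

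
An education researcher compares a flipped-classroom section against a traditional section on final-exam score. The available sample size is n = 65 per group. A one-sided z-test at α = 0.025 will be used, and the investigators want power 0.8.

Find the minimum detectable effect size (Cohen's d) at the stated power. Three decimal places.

Need Φ(δ − 1.960) = 0.8, so δ = 1.960 + 0.842 = 2.802.
δ = d·√(n/2) ⇒ d = δ/√(n/2) = 2.802/√(65/2) = 0.4914.

d ≈ 0.491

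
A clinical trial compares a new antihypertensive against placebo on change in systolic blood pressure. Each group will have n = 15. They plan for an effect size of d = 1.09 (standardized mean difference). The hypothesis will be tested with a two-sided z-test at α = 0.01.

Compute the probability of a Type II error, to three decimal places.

Noncentrality parameter: λ = d·√(n/2) = 1.09 × √(15/2) = 2.9851
Critical value for a two-sided test at α = 0.01: z_{α/2} = 2.576.
Power = Φ(λ − 2.576) + Φ(−λ − 2.576) = Φ(0.409) + Φ(-5.561) = 0.6588 + 0.0000 = 0.6588.
Type II error: β = 1 − power = 1 − 0.6588 = 0.3412.

β ≈ 0.341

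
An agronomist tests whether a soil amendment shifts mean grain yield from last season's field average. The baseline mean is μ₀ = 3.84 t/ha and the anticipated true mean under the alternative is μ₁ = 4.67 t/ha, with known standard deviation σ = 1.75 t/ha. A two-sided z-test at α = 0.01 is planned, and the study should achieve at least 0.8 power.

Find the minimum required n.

Standardized effect: d = |μ₁ − μ₀| / σ = |4.67 − 3.84| / 1.75 = 0.4743
For power 0.8 need Φ(δ − z_{0.005}) = 0.8, so δ = z_{0.005} + z_{0.20} = 2.576 + 0.842 = 3.417.
(For δ > 0 the lower-tail rejection region contributes negligibly to power, so the one-term inversion is standard.)
δ = d·√n ⇒ n = (δ/d)² = (3.417 / 0.4743)² = 51.92.
Round up to the next whole unit.

n = 52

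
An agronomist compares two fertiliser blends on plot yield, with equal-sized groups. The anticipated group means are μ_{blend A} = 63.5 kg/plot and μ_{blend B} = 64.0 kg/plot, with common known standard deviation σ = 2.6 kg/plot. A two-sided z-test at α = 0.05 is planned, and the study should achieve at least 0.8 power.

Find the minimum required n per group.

Standardized effect: d = |μ_{blend A} − μ_{blend B}| / σ = |63.5 − 64.0| / 2.6 = 0.1923
Set Φ(δ − 1.960) = 0.8; then δ − 1.960 = Φ⁻¹(0.8) = 0.842, giving δ = 2.802.
(For δ > 0 the lower-tail rejection region contributes negligibly to power, so the one-term inversion is standard.)
δ = d·√(n/2) ⇒ n = 2(δ/d)² = 2 × (2.802 / 0.1923)² = 424.47.
Round up to the next whole unit.

n = 425 per group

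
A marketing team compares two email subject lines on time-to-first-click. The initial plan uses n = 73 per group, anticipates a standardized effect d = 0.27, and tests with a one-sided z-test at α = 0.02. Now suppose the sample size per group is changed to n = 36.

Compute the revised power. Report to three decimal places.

Power ≈ 0.182

With n = 36 per group: δ = d·√(n/2) = 0.27 × √(36/2) = 1.1455. Critical value z_{0.02} = 2.054.
Revised power = P(Z > 2.054 − δ) = Φ(-0.908) = 0.1819.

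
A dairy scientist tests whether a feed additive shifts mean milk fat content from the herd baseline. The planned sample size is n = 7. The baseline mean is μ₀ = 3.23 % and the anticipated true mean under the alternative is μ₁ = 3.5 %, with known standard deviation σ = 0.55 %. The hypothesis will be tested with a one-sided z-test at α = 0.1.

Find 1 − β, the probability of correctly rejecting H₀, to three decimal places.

Standardized effect: d = |μ₁ − μ₀| / σ = |3.5 − 3.23| / 0.55 = 0.4909
Noncentrality parameter: δ = d·√n = 0.4909 × √7 = 1.2988
One-sided α = 0.1 → critical value z_{0.1} = 1.282.
Power = Φ(δ − 1.282) = Φ(0.017) = 0.5069.

Power ≈ 0.507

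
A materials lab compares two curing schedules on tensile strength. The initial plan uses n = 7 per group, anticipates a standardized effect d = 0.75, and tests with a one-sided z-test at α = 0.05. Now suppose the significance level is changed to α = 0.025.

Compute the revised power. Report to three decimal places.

Power ≈ 0.289

δ = d·√(n/2) = 0.75 × √(7/2) = 1.4031 (unchanged). New critical value: z_{0.025} = 1.960.
Revised power = Φ(δ − 1.960) = Φ(-0.557) = 0.2888.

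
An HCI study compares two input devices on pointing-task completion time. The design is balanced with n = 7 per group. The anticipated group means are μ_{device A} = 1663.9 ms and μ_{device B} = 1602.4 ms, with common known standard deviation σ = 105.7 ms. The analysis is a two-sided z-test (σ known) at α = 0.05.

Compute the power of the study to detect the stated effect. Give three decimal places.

Standardized effect: d = |μ_{device A} − μ_{device B}| / σ = |1663.9 − 1602.4| / 105.7 = 0.5818
Noncentrality parameter: δ = d·√(n/2) = 0.5818 × √(7/2) = 1.0885
Two-sided α = 0.05 → critical value z_{0.025} = 1.960.
Power = Φ(δ − 1.960) + Φ(−δ − 1.960) = Φ(-0.871) + Φ(-3.048) = 0.1918 + 0.0012 = 0.1929.

Power ≈ 0.193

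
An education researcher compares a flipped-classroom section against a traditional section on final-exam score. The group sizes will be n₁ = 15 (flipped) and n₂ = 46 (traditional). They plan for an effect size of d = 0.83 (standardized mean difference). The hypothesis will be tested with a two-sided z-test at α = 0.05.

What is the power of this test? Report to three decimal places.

Noncentrality parameter: δ = d / √(1/n₁ + 1/n₂) = 0.83 / √(1/15 + 1/46) = 2.7915
Critical value for a two-sided test at α = 0.05: z_{α/2} = 1.960.
Power = Φ(δ − 1.960) + Φ(−δ − 1.960) = Φ(0.832) + Φ(-4.751) = 0.7972 + 0.0000 = 0.7972.

Power ≈ 0.797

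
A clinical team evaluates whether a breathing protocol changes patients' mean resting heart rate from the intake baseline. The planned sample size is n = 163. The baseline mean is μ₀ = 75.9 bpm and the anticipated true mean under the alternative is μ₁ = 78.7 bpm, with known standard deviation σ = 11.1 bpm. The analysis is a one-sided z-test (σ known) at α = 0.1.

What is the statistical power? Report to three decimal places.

Power ≈ 0.974

Standardized effect: d = |μ₁ − μ₀| / σ = |78.7 − 75.9| / 11.1 = 0.2523
Noncentrality parameter: δ = d·√n = 0.2523 × √163 = 3.2205
Critical value for a one-sided test at α = 0.1: z_α = 1.282.
Power = Φ(δ − 1.282) = Φ(1.939) = 0.9737.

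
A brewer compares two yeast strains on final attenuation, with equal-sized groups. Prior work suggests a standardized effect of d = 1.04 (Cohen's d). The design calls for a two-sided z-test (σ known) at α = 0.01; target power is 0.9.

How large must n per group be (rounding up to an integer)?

n = 28 per group

For power 0.9 need Φ(δ − z_{0.005}) = 0.9, so δ = z_{0.005} + z_{0.10} = 2.576 + 1.282 = 3.857.
(Ignoring the negligible lower-tail rejection probability gives the usual closed-form inversion.)
δ = d·√(n/2) ⇒ n = 2(δ/d)² = 2 × (3.857 / 1.04)² = 27.51.
Rounding up, n = 28 per group.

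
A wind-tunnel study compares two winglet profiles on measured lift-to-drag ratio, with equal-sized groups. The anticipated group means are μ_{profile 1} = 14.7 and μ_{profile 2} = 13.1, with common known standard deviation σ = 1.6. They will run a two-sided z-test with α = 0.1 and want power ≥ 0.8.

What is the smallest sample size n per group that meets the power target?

Standardized effect: d = |μ_{profile 1} − μ_{profile 2}| / σ = |14.7 − 13.1| / 1.6 = 1.0000
For power 0.8 need Φ(δ − z_{0.05}) = 0.8, so δ = z_{0.05} + z_{0.20} = 1.645 + 0.842 = 2.486.
(Ignoring the negligible lower-tail rejection probability gives the usual closed-form inversion.)
δ = d·√(n/2) ⇒ n = 2(δ/d)² = 2 × (2.486 / 1.0000)² = 12.37.
Round up to the next whole unit.

n = 13 per group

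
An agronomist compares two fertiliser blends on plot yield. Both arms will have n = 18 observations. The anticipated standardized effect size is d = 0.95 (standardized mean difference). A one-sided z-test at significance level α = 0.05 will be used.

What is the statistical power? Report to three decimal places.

Power ≈ 0.886

Noncentrality parameter: δ = d·√(n/2) = 0.95 × √(18/2) = 2.8500
Critical value for a one-sided test at α = 0.05: z_α = 1.645.
Power = P(Z > 1.645 − δ) = Φ(1.205) = 0.8859.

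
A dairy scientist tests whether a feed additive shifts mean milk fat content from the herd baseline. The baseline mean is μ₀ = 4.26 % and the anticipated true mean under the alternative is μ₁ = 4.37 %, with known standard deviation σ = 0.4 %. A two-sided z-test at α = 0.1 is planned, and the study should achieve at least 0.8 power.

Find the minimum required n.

Standardized effect: d = |μ₁ − μ₀| / σ = |4.37 − 4.26| / 0.4 = 0.2750
Set Φ(δ − 1.645) = 0.8; then δ − 1.645 = Φ⁻¹(0.8) = 0.842, giving δ = 2.486.
(Ignoring the negligible lower-tail rejection probability gives the usual closed-form inversion.)
δ = d·√n ⇒ n = (δ/d)² = (2.486 / 0.2750)² = 81.75.
Round up to the next whole unit.

n = 82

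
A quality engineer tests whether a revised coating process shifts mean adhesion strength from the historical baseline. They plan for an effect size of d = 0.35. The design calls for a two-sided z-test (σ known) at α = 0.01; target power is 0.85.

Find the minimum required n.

n = 107

For power 0.85 need Φ(δ − z_{0.005}) = 0.85, so δ = z_{0.005} + z_{0.15} = 2.576 + 1.036 = 3.612.
(For δ > 0 the lower-tail rejection region contributes negligibly to power, so the one-term inversion is standard.)
δ = d·√n ⇒ n = (δ/d)² = (3.612 / 0.35)² = 106.52.
Round up to the next whole unit.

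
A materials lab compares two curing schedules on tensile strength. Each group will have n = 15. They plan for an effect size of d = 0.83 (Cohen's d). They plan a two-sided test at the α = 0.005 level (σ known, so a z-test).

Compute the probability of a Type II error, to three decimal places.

β ≈ 0.703

Noncentrality parameter: λ = d·√(n/2) = 0.83 × √(15/2) = 2.2730
Two-sided α = 0.005 → critical value z_{0.0025} = 2.807.
Power = Φ(λ − 2.807) + Φ(−λ − 2.807) = Φ(-0.534) + Φ(-5.080) = 0.2967 + 0.0000 = 0.2967.
Type II error: β = 1 − power = 1 − 0.2967 = 0.7033.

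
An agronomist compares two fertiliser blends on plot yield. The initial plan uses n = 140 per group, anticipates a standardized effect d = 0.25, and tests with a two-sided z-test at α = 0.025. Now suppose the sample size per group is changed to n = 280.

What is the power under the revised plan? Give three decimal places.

Power ≈ 0.763

With n = 280 per group: δ = d·√(n/2) = 0.25 × √(280/2) = 2.9580. Critical value z_{0.0125} = 2.241.
Revised power = Φ(δ − 2.241) + Φ(−δ − 2.241) = Φ(0.717) + Φ(-5.199) = 0.7632 + 0.0000 = 0.7632.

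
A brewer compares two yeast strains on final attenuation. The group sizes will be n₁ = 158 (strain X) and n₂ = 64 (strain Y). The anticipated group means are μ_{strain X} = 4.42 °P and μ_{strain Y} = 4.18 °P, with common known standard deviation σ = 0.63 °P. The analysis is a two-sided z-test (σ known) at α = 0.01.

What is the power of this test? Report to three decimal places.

Standardized effect: d = |μ_{strain X} − μ_{strain Y}| / σ = |4.42 − 4.18| / 0.63 = 0.3810
Noncentrality parameter: δ = d / √(1/n₁ + 1/n₂) = 0.3810 / √(1/158 + 1/64) = 2.5711
Critical value for a two-sided test at α = 0.01: z_{α/2} = 2.576.
Power = Φ(δ − 2.576) + Φ(−δ − 2.576) = Φ(-0.005) + Φ(-5.147) = 0.4981 + 0.0000 = 0.4981.

Power ≈ 0.498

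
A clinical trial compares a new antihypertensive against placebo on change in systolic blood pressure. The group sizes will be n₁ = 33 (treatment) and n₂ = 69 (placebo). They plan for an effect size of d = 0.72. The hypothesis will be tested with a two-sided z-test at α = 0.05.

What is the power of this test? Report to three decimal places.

Power ≈ 0.925

Noncentrality parameter: δ = d / √(1/n₁ + 1/n₂) = 0.72 / √(1/33 + 1/69) = 3.4018
Critical value for a two-sided test at α = 0.05: z_{α/2} = 1.960.
Power = Φ(δ − 1.960) + Φ(−δ − 1.960) = Φ(1.442) + Φ(-5.362) = 0.9253 + 0.0000 = 0.9253.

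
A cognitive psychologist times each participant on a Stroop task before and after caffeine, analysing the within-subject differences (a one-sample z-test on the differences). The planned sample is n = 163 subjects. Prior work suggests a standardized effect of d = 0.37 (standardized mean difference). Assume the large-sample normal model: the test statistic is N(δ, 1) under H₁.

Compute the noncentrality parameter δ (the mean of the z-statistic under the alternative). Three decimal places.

The noncentrality parameter scales effect size by the design's sample-size factor: δ = d·√n = 0.37 × √163 = 4.7238

δ ≈ 4.724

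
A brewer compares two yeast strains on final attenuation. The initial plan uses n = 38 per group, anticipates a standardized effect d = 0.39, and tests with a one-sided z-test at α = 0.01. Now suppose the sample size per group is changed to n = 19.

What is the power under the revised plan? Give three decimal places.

With n = 19 per group: δ = d·√(n/2) = 0.39 × √(19/2) = 1.2021. Critical value z_{0.01} = 2.326.
Revised power = P(Z > 2.326 − δ) = Φ(-1.124) = 0.1304.

Power ≈ 0.130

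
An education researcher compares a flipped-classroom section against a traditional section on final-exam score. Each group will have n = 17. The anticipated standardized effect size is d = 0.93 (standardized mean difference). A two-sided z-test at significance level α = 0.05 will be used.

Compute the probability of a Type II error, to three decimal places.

Noncentrality parameter: δ = d·√(n/2) = 0.93 × √(17/2) = 2.7114
Two-sided α = 0.05 → critical value z_{0.025} = 1.960.
Power = Φ(δ − 1.960) + Φ(−δ − 1.960) = Φ(0.751) + Φ(-4.671) = 0.7738 + 0.0000 = 0.7738.
Type II error: β = 1 − power = 1 − 0.7738 = 0.2262.

β ≈ 0.226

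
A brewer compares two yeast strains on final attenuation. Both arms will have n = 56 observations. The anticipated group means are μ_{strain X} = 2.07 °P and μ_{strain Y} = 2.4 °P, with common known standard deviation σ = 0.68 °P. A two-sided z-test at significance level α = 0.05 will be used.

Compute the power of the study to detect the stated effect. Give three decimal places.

Power ≈ 0.728

Standardized effect: d = |μ_{strain X} − μ_{strain Y}| / σ = |2.07 − 2.4| / 0.68 = 0.4853
Noncentrality parameter: δ = d·√(n/2) = 0.4853 × √(56/2) = 2.5679
Critical value for a two-sided test at α = 0.05: z_{α/2} = 1.960.
Power = Φ(δ − 1.960) + Φ(−δ − 1.960) = Φ(0.608) + Φ(-4.528) = 0.7284 + 0.0000 = 0.7284.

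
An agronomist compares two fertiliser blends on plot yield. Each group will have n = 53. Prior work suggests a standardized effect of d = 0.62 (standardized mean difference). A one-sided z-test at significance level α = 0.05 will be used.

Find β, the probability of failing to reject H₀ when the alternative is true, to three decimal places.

Noncentrality parameter: λ = d·√(n/2) = 0.62 × √(53/2) = 3.1916
Critical value for a one-sided test at α = 0.05: z_α = 1.645.
Power = Φ(λ − 1.645) = Φ(1.547) = 0.9390.
Type II error: β = 1 − power = 1 − 0.9390 = 0.0610.

β ≈ 0.061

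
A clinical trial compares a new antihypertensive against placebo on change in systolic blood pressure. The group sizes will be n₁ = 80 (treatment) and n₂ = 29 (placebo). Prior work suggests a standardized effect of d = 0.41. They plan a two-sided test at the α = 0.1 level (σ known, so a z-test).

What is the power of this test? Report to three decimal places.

Power ≈ 0.598

Noncentrality parameter: δ = d / √(1/n₁ + 1/n₂) = 0.41 / √(1/80 + 1/29) = 1.8915
Two-sided α = 0.1 → critical value z_{0.05} = 1.645.
Power = Φ(δ − 1.645) + Φ(−δ − 1.645) = Φ(0.247) + Φ(-3.536) = 0.5974 + 0.0002 = 0.5976.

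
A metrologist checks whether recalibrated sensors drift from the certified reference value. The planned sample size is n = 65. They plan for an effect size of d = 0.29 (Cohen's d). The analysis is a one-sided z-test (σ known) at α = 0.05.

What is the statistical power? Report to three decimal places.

Noncentrality parameter: λ = d·√n = 0.29 × √65 = 2.3381
One-sided α = 0.05 → critical value z_{0.05} = 1.645.
Power = P(Z > 1.645 − λ) = Φ(0.693) = 0.7559.

Power ≈ 0.756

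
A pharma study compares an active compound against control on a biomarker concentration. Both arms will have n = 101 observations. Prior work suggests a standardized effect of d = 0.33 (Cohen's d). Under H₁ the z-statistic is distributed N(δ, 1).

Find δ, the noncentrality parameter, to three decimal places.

δ ≈ 2.345

The noncentrality parameter scales effect size by the design's sample-size factor: δ = d·√(n/2) = 0.33 × √(101/2) = 2.3451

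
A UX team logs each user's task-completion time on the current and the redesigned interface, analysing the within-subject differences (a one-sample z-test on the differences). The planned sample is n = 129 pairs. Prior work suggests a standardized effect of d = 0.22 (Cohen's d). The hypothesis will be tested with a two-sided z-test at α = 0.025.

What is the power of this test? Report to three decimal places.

Noncentrality parameter: δ = d·√n = 0.22 × √129 = 2.4987
Critical value for a two-sided test at α = 0.025: z_{α/2} = 2.241.
Power = Φ(δ − 2.241) + Φ(−δ − 2.241) = Φ(0.257) + Φ(-4.740) = 0.6015 + 0.0000 = 0.6015.

Power ≈ 0.602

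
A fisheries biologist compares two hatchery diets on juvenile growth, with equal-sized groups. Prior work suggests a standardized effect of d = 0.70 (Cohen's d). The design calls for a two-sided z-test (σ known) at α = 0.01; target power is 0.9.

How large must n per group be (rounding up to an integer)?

For power 0.9 need Φ(δ − z_{0.005}) = 0.9, so δ = z_{0.005} + z_{0.10} = 2.576 + 1.282 = 3.857.
(Ignoring the negligible lower-tail rejection probability gives the usual closed-form inversion.)
δ = d·√(n/2) ⇒ n = 2(δ/d)² = 2 × (3.857 / 0.70)² = 60.73.
Rounding up, n = 61 per group.

n = 61 per group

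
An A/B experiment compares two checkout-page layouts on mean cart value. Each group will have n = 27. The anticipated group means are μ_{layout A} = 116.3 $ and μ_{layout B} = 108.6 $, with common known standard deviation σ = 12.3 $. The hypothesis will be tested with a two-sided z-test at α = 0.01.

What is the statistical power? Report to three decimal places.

Power ≈ 0.391

Standardized effect: d = |μ_{layout A} − μ_{layout B}| / σ = |116.3 − 108.6| / 12.3 = 0.6260
Noncentrality parameter: δ = d·√(n/2) = 0.6260 × √(27/2) = 2.3001
Critical value for a two-sided test at α = 0.01: z_{α/2} = 2.576.
Power = Φ(δ − 2.576) + Φ(−δ − 2.576) = Φ(-0.276) + Φ(-4.876) = 0.3914 + 0.0000 = 0.3914.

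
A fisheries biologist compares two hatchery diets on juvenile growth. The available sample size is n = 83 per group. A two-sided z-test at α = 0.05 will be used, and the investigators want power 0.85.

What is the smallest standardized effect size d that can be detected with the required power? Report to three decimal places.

Required noncentrality: δ = z_{0.025} + z_{0.15} = 1.960 + 1.036 = 2.996.
(Lower-tail contribution to power is negligible for δ > 0.)
δ = d·√(n/2) ⇒ d = δ/√(n/2) = 2.996/√(83/2) = 0.4651.

d ≈ 0.465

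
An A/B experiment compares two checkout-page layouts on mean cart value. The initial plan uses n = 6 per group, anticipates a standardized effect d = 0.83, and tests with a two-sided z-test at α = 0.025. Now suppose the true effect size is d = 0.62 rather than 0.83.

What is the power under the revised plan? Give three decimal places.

With d = 0.62: δ = d·√(n/2) = 0.62 × √(6/2) = 1.0739. Critical value z_{0.0125} = 2.241.
Revised power = Φ(δ − 2.241) + Φ(−δ − 2.241) = Φ(-1.168) + Φ(-3.315) = 0.1215 + 0.0005 = 0.1220.

Power ≈ 0.122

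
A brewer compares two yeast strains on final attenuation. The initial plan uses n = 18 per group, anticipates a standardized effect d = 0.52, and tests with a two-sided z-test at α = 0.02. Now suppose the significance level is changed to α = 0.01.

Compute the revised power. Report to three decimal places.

Power ≈ 0.155

δ = d·√(n/2) = 0.52 × √(18/2) = 1.5600 (unchanged). New critical value: z_{0.005} = 2.576.
Revised power = Φ(δ − 2.576) + Φ(−δ − 2.576) = Φ(-1.016) + Φ(-4.136) = 0.1549 + 0.0000 = 0.1549.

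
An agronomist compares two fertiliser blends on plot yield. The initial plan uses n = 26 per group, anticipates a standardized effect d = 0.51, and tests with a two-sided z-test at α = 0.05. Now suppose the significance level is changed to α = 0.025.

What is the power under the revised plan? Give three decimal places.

Power ≈ 0.344

δ = d·√(n/2) = 0.51 × √(26/2) = 1.8388 (unchanged). New critical value: z_{0.0125} = 2.241.
Revised power = Φ(δ − 2.241) + Φ(−δ − 2.241) = Φ(-0.403) + Φ(-4.080) = 0.3436 + 0.0000 = 0.3437.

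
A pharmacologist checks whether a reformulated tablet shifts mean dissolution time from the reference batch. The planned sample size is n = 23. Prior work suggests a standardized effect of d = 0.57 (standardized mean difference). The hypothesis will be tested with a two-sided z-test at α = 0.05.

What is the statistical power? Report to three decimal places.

Power ≈ 0.780

Noncentrality parameter: δ = d·√n = 0.57 × √23 = 2.7336
Two-sided α = 0.05 → critical value z_{0.025} = 1.960.
Power = Φ(δ − 1.960) + Φ(−δ − 1.960) = Φ(0.774) + Φ(-4.694) = 0.7804 + 0.0000 = 0.7804.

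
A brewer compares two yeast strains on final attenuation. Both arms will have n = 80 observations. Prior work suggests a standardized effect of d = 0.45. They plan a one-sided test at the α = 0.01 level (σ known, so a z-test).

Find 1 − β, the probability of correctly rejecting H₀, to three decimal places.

Noncentrality parameter: δ = d·√(n/2) = 0.45 × √(80/2) = 2.8460
Critical value for a one-sided test at α = 0.01: z_α = 2.326.
Power = P(Z > 2.326 − δ) = Φ(0.520) = 0.6984.

Power ≈ 0.698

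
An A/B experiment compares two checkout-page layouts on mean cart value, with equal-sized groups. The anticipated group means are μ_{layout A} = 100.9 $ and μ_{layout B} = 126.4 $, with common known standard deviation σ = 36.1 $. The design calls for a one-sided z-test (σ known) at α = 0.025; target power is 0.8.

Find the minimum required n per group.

n = 32 per group

Standardized effect: d = |μ_{layout A} − μ_{layout B}| / σ = |100.9 − 126.4| / 36.1 = 0.7064
Set Φ(δ − 1.960) = 0.8; then δ − 1.960 = Φ⁻¹(0.8) = 0.842, giving δ = 2.802.
δ = d·√(n/2) ⇒ n = 2(δ/d)² = 2 × (2.802 / 0.7064)² = 31.46.
Round up to the next whole unit.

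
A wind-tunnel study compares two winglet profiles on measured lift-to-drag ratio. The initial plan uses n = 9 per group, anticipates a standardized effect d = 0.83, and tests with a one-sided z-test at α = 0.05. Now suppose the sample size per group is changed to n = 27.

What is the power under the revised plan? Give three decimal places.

Power ≈ 0.920

With n = 27 per group: δ = d·√(n/2) = 0.83 × √(27/2) = 3.0496. Critical value z_{0.05} = 1.645.
Revised power = P(Z > 1.645 − δ) = Φ(1.405) = 0.9200.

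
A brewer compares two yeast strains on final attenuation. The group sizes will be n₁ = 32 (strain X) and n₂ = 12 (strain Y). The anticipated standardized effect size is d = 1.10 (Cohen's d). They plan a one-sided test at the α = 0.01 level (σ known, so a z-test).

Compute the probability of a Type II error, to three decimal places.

Noncentrality parameter: δ = d / √(1/n₁ + 1/n₂) = 1.10 / √(1/32 + 1/12) = 3.2496
Critical value for a one-sided test at α = 0.01: z_α = 2.326.
Power = Φ(δ − 2.326) = Φ(0.923) = 0.8221.
Type II error: β = 1 − power = 1 − 0.8221 = 0.1779.

β ≈ 0.178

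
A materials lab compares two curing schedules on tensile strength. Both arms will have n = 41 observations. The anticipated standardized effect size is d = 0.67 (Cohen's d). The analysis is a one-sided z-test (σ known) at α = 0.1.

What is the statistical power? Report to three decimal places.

Noncentrality parameter: δ = d·√(n/2) = 0.67 × √(41/2) = 3.0336
One-sided α = 0.1 → critical value z_{0.1} = 1.282.
Power = Φ(δ − 1.282) = Φ(1.752) = 0.9601.

Power ≈ 0.960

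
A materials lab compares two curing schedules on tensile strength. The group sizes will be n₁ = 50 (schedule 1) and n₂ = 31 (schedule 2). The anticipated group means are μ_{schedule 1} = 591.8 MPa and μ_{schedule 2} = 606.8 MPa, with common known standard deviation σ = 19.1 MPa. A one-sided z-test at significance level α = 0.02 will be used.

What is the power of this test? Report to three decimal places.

Standardized effect: d = |μ_{schedule 1} − μ_{schedule 2}| / σ = |591.8 − 606.8| / 19.1 = 0.7853
Noncentrality parameter: δ = d / √(1/n₁ + 1/n₂) = 0.7853 / √(1/50 + 1/31) = 3.4354
Critical value for a one-sided test at α = 0.02: z_α = 2.054.
Power = Φ(δ − 2.054) = Φ(1.382) = 0.9165.

Power ≈ 0.916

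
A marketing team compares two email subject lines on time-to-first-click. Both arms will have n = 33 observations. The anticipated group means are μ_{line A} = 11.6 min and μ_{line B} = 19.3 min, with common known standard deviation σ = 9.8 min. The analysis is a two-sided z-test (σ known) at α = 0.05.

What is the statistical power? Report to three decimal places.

Standardized effect: d = |μ_{line A} − μ_{line B}| / σ = |11.6 − 19.3| / 9.8 = 0.7857
Noncentrality parameter: δ = d·√(n/2) = 0.7857 × √(33/2) = 3.1916
Two-sided α = 0.05 → critical value z_{0.025} = 1.960.
Power = Φ(δ − 1.960) + Φ(−δ − 1.960) = Φ(1.232) + Φ(-5.152) = 0.8910 + 0.0000 = 0.8910.

Power ≈ 0.891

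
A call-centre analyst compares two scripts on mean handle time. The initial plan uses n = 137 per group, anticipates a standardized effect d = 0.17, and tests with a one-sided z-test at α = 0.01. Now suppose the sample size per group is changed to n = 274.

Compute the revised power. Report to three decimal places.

Power ≈ 0.368

With n = 274 per group: δ = d·√(n/2) = 0.17 × √(274/2) = 1.9898. Critical value z_{0.01} = 2.326.
Revised power = Φ(δ − 2.326) = Φ(-0.337) = 0.3682.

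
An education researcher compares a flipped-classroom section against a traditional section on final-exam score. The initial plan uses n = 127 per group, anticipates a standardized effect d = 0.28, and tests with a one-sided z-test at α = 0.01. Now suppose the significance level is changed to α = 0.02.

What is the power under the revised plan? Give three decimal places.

Power ≈ 0.570

δ = d·√(n/2) = 0.28 × √(127/2) = 2.2312 (unchanged). New critical value: z_{0.02} = 2.054.
Revised power = Φ(δ − 2.054) = Φ(0.177) = 0.5704.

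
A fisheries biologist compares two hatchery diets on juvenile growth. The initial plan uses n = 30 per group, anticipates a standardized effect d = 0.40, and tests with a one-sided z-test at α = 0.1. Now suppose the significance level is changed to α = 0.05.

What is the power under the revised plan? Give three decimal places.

δ = d·√(n/2) = 0.40 × √(30/2) = 1.5492 (unchanged). New critical value: z_{0.05} = 1.645.
Revised power = Φ(δ − 1.645) = Φ(-0.096) = 0.4619.

Power ≈ 0.462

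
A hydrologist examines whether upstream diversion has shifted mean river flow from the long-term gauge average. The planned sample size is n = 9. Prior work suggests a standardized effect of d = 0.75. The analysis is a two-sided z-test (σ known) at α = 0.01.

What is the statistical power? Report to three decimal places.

Noncentrality parameter: δ = d·√n = 0.75 × √9 = 2.2500
Critical value for a two-sided test at α = 0.01: z_{α/2} = 2.576.
Power = Φ(δ − 2.576) + Φ(−δ − 2.576) = Φ(-0.326) + Φ(-4.826) = 0.3723 + 0.0000 = 0.3723.

Power ≈ 0.372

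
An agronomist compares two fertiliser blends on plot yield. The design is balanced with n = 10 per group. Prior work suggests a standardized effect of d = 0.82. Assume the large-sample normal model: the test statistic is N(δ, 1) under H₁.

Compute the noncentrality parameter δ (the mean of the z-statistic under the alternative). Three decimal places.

δ ≈ 1.834

δ = d·√(n/2) = 0.82 × √(10/2) = 1.8336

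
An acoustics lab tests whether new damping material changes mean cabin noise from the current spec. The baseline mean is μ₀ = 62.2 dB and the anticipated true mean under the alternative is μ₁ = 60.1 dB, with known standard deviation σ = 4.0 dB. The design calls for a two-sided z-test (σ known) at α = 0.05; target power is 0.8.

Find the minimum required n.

n = 29

Standardized effect: d = |μ₁ − μ₀| / σ = |60.1 − 62.2| / 4.0 = 0.5250
Set Φ(δ − 1.960) = 0.8; then δ − 1.960 = Φ⁻¹(0.8) = 0.842, giving δ = 2.802.
(Ignoring the negligible lower-tail rejection probability gives the usual closed-form inversion.)
δ = d·√n ⇒ n = (δ/d)² = (2.802 / 0.5250)² = 28.48.
Rounding up, n = 29.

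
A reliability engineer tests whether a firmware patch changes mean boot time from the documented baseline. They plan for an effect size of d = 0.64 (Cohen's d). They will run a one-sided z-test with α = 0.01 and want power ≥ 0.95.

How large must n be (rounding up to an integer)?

For power 0.95 need Φ(δ − z_{0.01}) = 0.95, so δ = z_{0.01} + z_{0.05} = 2.326 + 1.645 = 3.971.
δ = d·√n ⇒ n = (δ/d)² = (3.971 / 0.64)² = 38.50.
Rounding up, n = 39.

n = 39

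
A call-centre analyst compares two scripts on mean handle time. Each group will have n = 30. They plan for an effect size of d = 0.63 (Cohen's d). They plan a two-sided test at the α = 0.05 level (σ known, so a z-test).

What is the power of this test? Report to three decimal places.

Noncentrality parameter: δ = d·√(n/2) = 0.63 × √(30/2) = 2.4400
Critical value for a two-sided test at α = 0.05: z_{α/2} = 1.960.
Power = Φ(δ − 1.960) + Φ(−δ − 1.960) = Φ(0.480) + Φ(-4.400) = 0.6844 + 0.0000 = 0.6844.

Power ≈ 0.684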